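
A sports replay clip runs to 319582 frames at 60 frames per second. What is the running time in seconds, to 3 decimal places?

Running time = 319582 × 1/60 = 159791/30 s ≈ 5326.367 s.

5326.367 seconds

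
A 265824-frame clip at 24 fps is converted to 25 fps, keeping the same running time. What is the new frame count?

276900 frames

Target frames = source frames × (target rate / source rate) = 265824 × (25)/(24) = 265824 × 25/24 = 276900.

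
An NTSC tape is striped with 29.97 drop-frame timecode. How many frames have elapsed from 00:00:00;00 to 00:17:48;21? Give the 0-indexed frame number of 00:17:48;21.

32029

Complete 10-minute blocks: 1, each 17982 frames → 17982.
Remaining 7 whole minutes in the current block: 1800 + 6 × 1798 = 12588 frames.
Within the current minute: 48 × 30 + 21 − 2 = 1459 (labels ;00/;01 skipped at this minute). Total = 17982 + 12588 + 1459 = 32029.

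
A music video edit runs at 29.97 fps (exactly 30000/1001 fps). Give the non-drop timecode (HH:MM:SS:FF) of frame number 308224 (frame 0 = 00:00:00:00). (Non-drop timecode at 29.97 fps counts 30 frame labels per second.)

308224 ÷ 30 = 10274 full seconds, remainder 4 frames.
10274 s = 2 h 51 min 14 s.
Timecode: 02:51:14:04.

02:51:14:04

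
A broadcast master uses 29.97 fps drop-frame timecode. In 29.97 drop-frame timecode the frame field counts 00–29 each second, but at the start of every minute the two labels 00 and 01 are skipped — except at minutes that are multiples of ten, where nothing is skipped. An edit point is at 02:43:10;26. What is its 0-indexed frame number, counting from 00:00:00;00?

As if non-drop at 30 labels/s: (2 × 3600 + 43 × 60 + 10) × 30 + 26 = 293726.
Minute boundaries passed: 163; those not divisible by 10: 163 − 16 = 147; dropped labels = 2 × 147 = 294.
Actual frame index = 293726 − 294 = 293432.

293432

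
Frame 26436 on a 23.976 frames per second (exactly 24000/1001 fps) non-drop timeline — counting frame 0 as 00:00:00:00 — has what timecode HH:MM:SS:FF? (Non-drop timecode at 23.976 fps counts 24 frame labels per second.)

26436 ÷ 24 = 1101 full seconds, remainder 12 frames.
1101 s = 0 h 18 min 21 s.
Timecode: 00:18:21:12.

00:18:21:12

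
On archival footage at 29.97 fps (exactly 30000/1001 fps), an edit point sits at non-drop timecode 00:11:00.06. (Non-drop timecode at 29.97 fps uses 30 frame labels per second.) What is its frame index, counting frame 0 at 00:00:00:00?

frame 19806

Total seconds to the label: (0 × 3600 + 11 × 60 + 0) = 660.
Frame index = 660 × 30 + 6 = 19806.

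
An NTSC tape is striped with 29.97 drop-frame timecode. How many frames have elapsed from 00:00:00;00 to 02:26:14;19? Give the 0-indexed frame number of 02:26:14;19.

As if non-drop at 30 labels/s: (2 × 3600 + 26 × 60 + 14) × 30 + 19 = 263239.
Minute boundaries passed: 146; those not divisible by 10: 146 − 14 = 132; dropped labels = 2 × 132 = 264.
Actual frame index = 263239 − 264 = 262975.

262975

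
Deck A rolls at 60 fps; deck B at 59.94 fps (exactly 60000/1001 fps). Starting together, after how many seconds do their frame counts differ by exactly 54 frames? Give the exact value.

900.9 seconds

The gap grows by |60000/1001 − 60| = 60/1001 frames per second.
Time for a 54-frame gap: 54 ÷ (60/1001) = 900.9 s.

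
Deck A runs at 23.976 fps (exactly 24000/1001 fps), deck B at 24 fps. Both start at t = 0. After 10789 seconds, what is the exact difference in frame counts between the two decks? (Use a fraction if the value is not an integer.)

258936/1001 frames

A emits 24000/1001 × 10789 = 258936000/1001 frames; B emits 24 × 10789 = 258936.
Difference = 258936/1001 frames (≈ 258.6773); B is ahead of A.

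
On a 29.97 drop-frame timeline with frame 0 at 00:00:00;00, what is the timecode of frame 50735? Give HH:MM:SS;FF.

00:28:12;27

Ten DF minutes hold 17982 frames, so frame 50735 lies in block 2 (frames 35964–53945) with 14771 frames into that block.
The block's first minute is 1800 frames and the rest 1798 each; 14771 frames reaches minute 8, so 2 × 18 + 8 × 2 = 52 labels have been skipped so far.
Adding those back, label number 50735 + 52 = 50787 at 30 labels/s is 1692 s + 27 f = 0 h 28 min 12 s frame 27, i.e. 00:28:12;27.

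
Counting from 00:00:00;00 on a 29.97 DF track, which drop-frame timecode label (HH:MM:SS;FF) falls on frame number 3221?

00:01:47;13

Ten DF minutes hold 17982 frames, so frame 3221 lies in block 0 (frames 0–17981) with 3221 frames into that block.
The block's first minute is 1800 frames and the rest 1798 each; 3221 frames reaches minute 1, so 0 × 18 + 1 × 2 = 2 labels have been skipped so far.
Adding those back, label number 3221 + 2 = 3223 at 30 labels/s is 107 s + 13 f = 0 h 1 min 47 s frame 13, i.e. 00:01:47;13.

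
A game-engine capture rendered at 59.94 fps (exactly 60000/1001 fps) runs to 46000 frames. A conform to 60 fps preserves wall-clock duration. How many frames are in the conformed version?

Target frames = source frames × (target rate / source rate) = 46000 × (60)/(60000/1001) = 46000 × 1001/1000 = 46046.

46046 frames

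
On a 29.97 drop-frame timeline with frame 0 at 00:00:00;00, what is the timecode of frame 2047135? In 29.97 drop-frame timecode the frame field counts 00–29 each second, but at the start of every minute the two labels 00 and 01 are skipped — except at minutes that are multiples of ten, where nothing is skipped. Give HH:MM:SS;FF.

Ten DF minutes hold 17982 frames, so frame 2047135 lies in block 113 (frames 2031966–2049947) with 15169 frames into that block.
The block's first minute is 1800 frames and the rest 1798 each; 15169 frames reaches minute 8, so 113 × 18 + 8 × 2 = 2050 labels have been skipped so far.
Adding those back, label number 2047135 + 2050 = 2049185 at 30 labels/s is 68306 s + 5 f = 18 h 58 min 26 s frame 5, i.e. 18:58:26;05.

18:58:26;05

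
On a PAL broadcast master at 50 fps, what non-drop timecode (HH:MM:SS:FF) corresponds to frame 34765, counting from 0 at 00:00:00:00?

34765 ÷ 50 = 695 full seconds, remainder 15 frames.
695 s = 0 h 11 min 35 s.
Timecode: 00:11:35:15.

00:11:35:15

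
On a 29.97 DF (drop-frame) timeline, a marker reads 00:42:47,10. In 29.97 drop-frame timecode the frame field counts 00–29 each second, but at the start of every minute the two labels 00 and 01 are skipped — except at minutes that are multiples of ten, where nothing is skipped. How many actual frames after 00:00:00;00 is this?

76944

Complete 10-minute blocks: 4, each 17982 frames → 71928.
Remaining 2 whole minutes in the current block: 1800 + 1 × 1798 = 3598 frames.
Within the current minute: 47 × 30 + 10 − 2 = 1418 (labels ;00/;01 skipped at this minute). Total = 71928 + 3598 + 1418 = 76944.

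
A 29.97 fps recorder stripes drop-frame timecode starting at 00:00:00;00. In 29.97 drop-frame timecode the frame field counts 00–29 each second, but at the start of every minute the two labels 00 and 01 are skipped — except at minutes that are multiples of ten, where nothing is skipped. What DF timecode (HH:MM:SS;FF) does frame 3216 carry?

Each 10-minute DF block holds 10 × 60 × 30 − 9 × 2 = 17982 frames. 3216 ÷ 17982 → 0 full blocks, remainder 3216.
Within the partial block the first minute is 1800 frames and each further minute 1798, so 1 further minute boundary passed. Total skipped labels = 18 × 0 + 2 × 1 = 2.
Non-drop label index = 3216 + 2 = 3218; at 30 labels/s that is 00:01:47:08, i.e. DF 00:01:47;08.

00:01:47;08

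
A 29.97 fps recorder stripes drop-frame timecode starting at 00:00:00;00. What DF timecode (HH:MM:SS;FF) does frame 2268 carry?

Each 10-minute DF block holds 10 × 60 × 30 − 9 × 2 = 17982 frames. 2268 ÷ 17982 → 0 full blocks, remainder 2268.
Within the partial block the first minute is 1800 frames and each further minute 1798, so 1 further minute boundary passed. Total skipped labels = 18 × 0 + 2 × 1 = 2.
Non-drop label index = 2268 + 2 = 2270; at 30 labels/s that is 00:01:15:20, i.e. DF 00:01:15;20.

00:01:15;20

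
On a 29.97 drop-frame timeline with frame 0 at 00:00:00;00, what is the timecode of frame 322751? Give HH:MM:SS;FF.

02:59:29;05

Each 10-minute DF block holds 10 × 60 × 30 − 9 × 2 = 17982 frames. 322751 ÷ 17982 → 17 full blocks, remainder 17057.
Within the partial block the first minute is 1800 frames and each further minute 1798, so 9 further minute boundaries passed. Total skipped labels = 18 × 17 + 2 × 9 = 324.
Non-drop label index = 322751 + 324 = 323075; at 30 labels/s that is 02:59:29:05, i.e. DF 02:59:29;05.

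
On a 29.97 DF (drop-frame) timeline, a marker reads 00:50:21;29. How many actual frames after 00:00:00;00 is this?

90569

Complete 10-minute blocks: 5, each 17982 frames → 89910.
Remaining 0 whole minutes in the current block: 0 frames.
Within the current minute: 21 × 30 + 29 = 659. Total = 89910 + 0 + 659 = 90569.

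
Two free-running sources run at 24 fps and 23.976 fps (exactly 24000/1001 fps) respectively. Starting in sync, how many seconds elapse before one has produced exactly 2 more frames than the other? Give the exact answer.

1001/12 seconds

The gap grows by |24000/1001 − 24| = 24/1001 frames per second.
Time for a 2-frame gap: 2 ÷ (24/1001) = 1001/12 s.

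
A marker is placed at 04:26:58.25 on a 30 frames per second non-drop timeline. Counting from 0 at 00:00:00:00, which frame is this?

frame 480565

Total seconds to the label: (4 × 3600 + 26 × 60 + 58) = 16018.
Frame index = 16018 × 30 + 25 = 480565.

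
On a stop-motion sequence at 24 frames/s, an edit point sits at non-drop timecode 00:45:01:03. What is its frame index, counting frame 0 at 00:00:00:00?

Total seconds to the label: (0 × 3600 + 45 × 60 + 1) = 2701.
Frame index = 2701 × 24 + 3 = 64827.

frame 64827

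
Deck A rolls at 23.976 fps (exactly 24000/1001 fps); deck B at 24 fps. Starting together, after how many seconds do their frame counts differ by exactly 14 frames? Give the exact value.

The gap grows by |24 − 24000/1001| = 24/1001 frames per second.
Time for a 14-frame gap: 14 ÷ (24/1001) = 7007/12 s.

7007/12 seconds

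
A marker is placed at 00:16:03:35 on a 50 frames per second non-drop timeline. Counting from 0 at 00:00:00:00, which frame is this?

48185

Total seconds to the label: (0 × 3600 + 16 × 60 + 3) = 963.
Frame index = 963 × 50 + 35 = 48185.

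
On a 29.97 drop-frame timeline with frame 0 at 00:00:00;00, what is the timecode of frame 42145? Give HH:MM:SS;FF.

Each 10-minute DF block holds 10 × 60 × 30 − 9 × 2 = 17982 frames. 42145 ÷ 17982 → 2 full blocks, remainder 6181.
Within the partial block the first minute is 1800 frames and each further minute 1798, so 3 further minute boundaries passed. Total skipped labels = 18 × 2 + 2 × 3 = 42.
Non-drop label index = 42145 + 42 = 42187; at 30 labels/s that is 00:23:26:07, i.e. DF 00:23:26;07.

00:23:26;07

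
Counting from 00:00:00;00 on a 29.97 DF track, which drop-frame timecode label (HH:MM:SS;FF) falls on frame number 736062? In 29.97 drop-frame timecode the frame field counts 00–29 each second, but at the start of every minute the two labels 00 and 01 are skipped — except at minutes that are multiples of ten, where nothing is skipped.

Ten DF minutes hold 17982 frames, so frame 736062 lies in block 40 (frames 719280–737261) with 16782 frames into that block.
The block's first minute is 1800 frames and the rest 1798 each; 16782 frames reaches minute 9, so 40 × 18 + 9 × 2 = 738 labels have been skipped so far.
Adding those back, label number 736062 + 738 = 736800 at 30 labels/s is 24560 s + 0 f = 6 h 49 min 20 s frame 0, i.e. 06:49:20;00.

06:49:20;00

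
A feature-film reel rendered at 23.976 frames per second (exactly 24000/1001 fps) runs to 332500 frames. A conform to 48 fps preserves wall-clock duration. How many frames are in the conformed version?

Target frames = source frames × (target rate / source rate) = 332500 × (48)/(24000/1001) = 332500 × 1001/500 = 665665.

665665 frames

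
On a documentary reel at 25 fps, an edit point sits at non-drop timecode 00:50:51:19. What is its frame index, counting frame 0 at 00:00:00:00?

Total seconds to the label: (0 × 3600 + 50 × 60 + 51) = 3051.
Frame index = 3051 × 25 + 19 = 76294.

frame 76294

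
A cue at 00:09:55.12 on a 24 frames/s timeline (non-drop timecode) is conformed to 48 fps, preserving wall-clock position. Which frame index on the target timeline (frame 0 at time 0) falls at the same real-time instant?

Source frame index: (0×3600 + 9×60 + 55) × 24 + 12 = 14292.
Real time: 14292 / (24) = 1191/2 s.
Target frame: (1191/2) × (48) = 28584.

frame 28584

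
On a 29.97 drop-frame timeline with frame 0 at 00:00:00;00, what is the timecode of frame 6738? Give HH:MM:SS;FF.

00:03:44;24

Ten DF minutes hold 17982 frames, so frame 6738 lies in block 0 (frames 0–17981) with 6738 frames into that block.
The block's first minute is 1800 frames and the rest 1798 each; 6738 frames reaches minute 3, so 0 × 18 + 3 × 2 = 6 labels have been skipped so far.
Adding those back, label number 6738 + 6 = 6744 at 30 labels/s is 224 s + 24 f = 0 h 3 min 44 s frame 24, i.e. 00:03:44;24.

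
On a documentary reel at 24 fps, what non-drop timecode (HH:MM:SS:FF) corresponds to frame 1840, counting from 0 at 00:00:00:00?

1840 ÷ 24 = 76 full seconds, remainder 16 frames.
76 s = 0 h 1 min 16 s.
Timecode: 00:01:16:16.

00:01:16:16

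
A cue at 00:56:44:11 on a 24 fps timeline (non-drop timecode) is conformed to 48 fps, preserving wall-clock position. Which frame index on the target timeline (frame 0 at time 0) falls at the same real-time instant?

frame 163414

Source frame index: (0×3600 + 56×60 + 44) × 24 + 11 = 81707.
Real time: 81707 / (24) = 81707/24 s.
Target frame: (81707/24) × (48) = 163414.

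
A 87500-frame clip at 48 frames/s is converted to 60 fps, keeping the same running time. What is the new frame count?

109375 frames

Target frames = source frames × (target rate / source rate) = 87500 × (60)/(48) = 87500 × 5/4 = 109375.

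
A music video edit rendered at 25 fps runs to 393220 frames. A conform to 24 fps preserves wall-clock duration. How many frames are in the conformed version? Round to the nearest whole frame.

Frames at target rate = 393220 × (24) / (25) = 1887456/5 ≈ 377491.200.
Nearest whole frame: 377491.

377491 frames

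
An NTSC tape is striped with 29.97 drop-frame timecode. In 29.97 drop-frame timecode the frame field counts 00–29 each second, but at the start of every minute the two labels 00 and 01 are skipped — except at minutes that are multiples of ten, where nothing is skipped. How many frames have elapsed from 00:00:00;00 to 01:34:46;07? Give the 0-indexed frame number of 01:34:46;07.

170417

As if non-drop at 30 labels/s: (1 × 3600 + 34 × 60 + 46) × 30 + 7 = 170587.
Minute boundaries passed: 94; those not divisible by 10: 94 − 9 = 85; dropped labels = 2 × 85 = 170.
Actual frame index = 170587 − 170 = 170417.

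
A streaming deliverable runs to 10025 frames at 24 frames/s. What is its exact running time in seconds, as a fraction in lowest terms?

Running time = 10025 ÷ (24) = 10025 × 1/24 = 10025/24 s.

10025/24 seconds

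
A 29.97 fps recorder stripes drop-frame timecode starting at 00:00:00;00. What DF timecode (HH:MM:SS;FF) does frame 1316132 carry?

Each 10-minute DF block holds 10 × 60 × 30 − 9 × 2 = 17982 frames. 1316132 ÷ 17982 → 73 full blocks, remainder 3446.
Within the partial block the first minute is 1800 frames and each further minute 1798, so 1 further minute boundary passed. Total skipped labels = 18 × 73 + 2 × 1 = 1316.
Non-drop label index = 1316132 + 1316 = 1317448; at 30 labels/s that is 12:11:54:28, i.e. DF 12:11:54;28.

12:11:54;28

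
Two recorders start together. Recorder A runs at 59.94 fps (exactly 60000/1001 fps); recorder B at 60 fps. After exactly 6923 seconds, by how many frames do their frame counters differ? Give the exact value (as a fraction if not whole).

A emits 60000/1001 × 6923 = 59340000/143 frames; B emits 60 × 6923 = 415380.
Difference = 59340/143 frames (≈ 414.9650); B is ahead of A.

59340/143 frames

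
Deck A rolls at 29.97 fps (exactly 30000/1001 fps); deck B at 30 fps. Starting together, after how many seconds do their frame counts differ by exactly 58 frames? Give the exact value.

The gap grows by |30 − 30000/1001| = 30/1001 frames per second.
Time for a 58-frame gap: 58 ÷ (30/1001) = 29029/15 s.

29029/15 seconds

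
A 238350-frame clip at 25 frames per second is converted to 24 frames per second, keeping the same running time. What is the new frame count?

228816 frames

Target frames = source frames × (target rate / source rate) = 238350 × (24)/(25) = 238350 × 24/25 = 228816.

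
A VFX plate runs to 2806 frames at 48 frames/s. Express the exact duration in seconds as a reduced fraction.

1403/24 seconds

Running time = 2806 ÷ (48) = 2806 × 1/48 = 1403/24 s.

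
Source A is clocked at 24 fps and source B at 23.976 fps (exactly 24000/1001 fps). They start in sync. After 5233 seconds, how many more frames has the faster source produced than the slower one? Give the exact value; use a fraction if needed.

A emits 24 × 5233 = 125592 frames; B emits 24000/1001 × 5233 = 125592000/1001.
Difference = 125592/1001 frames (≈ 125.4665); B is behind A.

125592/1001 frames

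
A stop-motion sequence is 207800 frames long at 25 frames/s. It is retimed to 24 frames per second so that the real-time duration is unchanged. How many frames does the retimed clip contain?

Target frames = source frames × (target rate / source rate) = 207800 × (24)/(25) = 207800 × 24/25 = 199488.

199488 frames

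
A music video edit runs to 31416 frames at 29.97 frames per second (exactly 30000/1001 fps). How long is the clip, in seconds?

Running time = 31416 / (30000/1001) = 1048.2472 s.

1048.2472 seconds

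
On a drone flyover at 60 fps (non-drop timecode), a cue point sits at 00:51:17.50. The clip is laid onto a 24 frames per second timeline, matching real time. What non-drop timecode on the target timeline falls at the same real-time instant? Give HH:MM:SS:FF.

00:51:17:20

Source frame index: (0×3600 + 51×60 + 17) × 60 + 50 = 184670.
Real time: 184670 / (60) = 18467/6 s.
Target frame: (18467/6) × (24) = 73868.
At 24 labels/s: frame 73868 → 00:51:17:20.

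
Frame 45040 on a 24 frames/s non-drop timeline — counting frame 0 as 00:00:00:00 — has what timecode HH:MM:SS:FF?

00:31:16:16

45040 ÷ 24 = 1876 full seconds, remainder 16 frames.
1876 s = 0 h 31 min 16 s.
Timecode: 00:31:16:16.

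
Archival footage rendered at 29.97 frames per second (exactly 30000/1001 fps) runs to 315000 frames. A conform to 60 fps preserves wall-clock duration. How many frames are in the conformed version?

630630 frames

Target frames = source frames × (target rate / source rate) = 315000 × (60)/(30000/1001) = 315000 × 1001/500 = 630630.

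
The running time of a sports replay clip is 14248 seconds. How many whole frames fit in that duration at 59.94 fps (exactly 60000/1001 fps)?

Frames = 14248 × 60000/1001 = 65760000/77 ≈ 854025.9740.
Complete frames: 854025.

854025 frames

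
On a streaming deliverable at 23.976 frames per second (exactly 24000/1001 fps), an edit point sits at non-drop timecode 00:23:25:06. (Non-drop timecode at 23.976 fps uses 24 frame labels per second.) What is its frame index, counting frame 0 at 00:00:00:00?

Total seconds to the label: (0 × 3600 + 23 × 60 + 25) = 1405.
Frame index = 1405 × 24 + 6 = 33726.

frame 33726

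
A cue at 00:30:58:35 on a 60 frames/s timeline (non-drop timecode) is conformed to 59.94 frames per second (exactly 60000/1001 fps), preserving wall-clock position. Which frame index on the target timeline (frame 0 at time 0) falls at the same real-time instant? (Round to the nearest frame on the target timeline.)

Source frame index: (0×3600 + 30×60 + 58) × 60 + 35 = 111515.
Real time: 111515 / (60) = 22303/12 s.
Target frame: (22303/12) × (60000/1001) = 111515000/1001 ≈ 111403.596 → 111404.

frame 111404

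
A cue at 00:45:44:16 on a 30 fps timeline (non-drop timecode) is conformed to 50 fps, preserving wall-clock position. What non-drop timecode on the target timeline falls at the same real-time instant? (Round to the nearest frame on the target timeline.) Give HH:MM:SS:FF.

00:45:44:27

Source frame index: (0×3600 + 45×60 + 44) × 30 + 16 = 82336.
Real time: 82336 / (30) = 41168/15 s.
Target frame: (41168/15) × (50) = 411680/3 ≈ 137226.667 → 137227.
At 50 labels/s: frame 137227 → 00:45:44:27.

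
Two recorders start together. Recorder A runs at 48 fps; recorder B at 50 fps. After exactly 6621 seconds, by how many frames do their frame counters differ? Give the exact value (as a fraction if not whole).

13242 frames

A emits 48 × 6621 = 317808 frames; B emits 50 × 6621 = 331050.
Difference = 13242 frames; B is ahead of A.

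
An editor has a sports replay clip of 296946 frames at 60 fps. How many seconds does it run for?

4949.1 seconds

Running time = 296946 / (60) = 4949.1 s.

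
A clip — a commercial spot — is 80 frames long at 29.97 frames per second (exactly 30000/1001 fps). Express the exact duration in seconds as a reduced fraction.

Running time = 80 ÷ (30000/1001) = 80 × 1001/30000 = 1001/375 s.

1001/375 seconds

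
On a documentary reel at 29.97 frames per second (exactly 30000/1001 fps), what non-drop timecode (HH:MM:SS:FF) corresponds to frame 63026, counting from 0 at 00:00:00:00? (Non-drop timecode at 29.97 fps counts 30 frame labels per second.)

63026 ÷ 30 = 2100 full seconds, remainder 26 frames.
2100 s = 0 h 35 min 0 s.
Timecode: 00:35:00:26.

00:35:00:26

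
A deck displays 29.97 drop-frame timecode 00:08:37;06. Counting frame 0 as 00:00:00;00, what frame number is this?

As if non-drop at 30 labels/s: (0 × 3600 + 8 × 60 + 37) × 30 + 6 = 15516.
Minute boundaries passed: 8; those not divisible by 10: 8 − 0 = 8; dropped labels = 2 × 8 = 16.
Actual frame index = 15516 − 16 = 15500.

15500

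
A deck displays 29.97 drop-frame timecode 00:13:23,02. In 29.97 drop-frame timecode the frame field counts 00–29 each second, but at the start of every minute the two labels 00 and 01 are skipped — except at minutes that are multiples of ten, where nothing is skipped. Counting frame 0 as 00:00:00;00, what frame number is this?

Complete 10-minute blocks: 1, each 17982 frames → 17982.
Remaining 3 whole minutes in the current block: 1800 + 2 × 1798 = 5396 frames.
Within the current minute: 23 × 30 + 2 − 2 = 690 (labels ;00/;01 skipped at this minute). Total = 17982 + 5396 + 690 = 24068.

24068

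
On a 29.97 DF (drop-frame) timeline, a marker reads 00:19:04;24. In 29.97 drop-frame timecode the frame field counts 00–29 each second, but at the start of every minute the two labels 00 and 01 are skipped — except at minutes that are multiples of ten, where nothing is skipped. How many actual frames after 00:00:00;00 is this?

34308

As if non-drop at 30 labels/s: (0 × 3600 + 19 × 60 + 4) × 30 + 24 = 34344.
Minute boundaries passed: 19; those not divisible by 10: 19 − 1 = 18; dropped labels = 2 × 18 = 36.
Actual frame index = 34344 − 36 = 34308.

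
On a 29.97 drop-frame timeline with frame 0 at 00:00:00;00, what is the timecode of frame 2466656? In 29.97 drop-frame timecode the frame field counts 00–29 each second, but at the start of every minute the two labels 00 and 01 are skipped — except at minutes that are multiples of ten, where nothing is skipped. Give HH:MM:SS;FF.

22:51:44;04

Each 10-minute DF block holds 10 × 60 × 30 − 9 × 2 = 17982 frames. 2466656 ÷ 17982 → 137 full blocks, remainder 3122.
Within the partial block the first minute is 1800 frames and each further minute 1798, so 1 further minute boundary passed. Total skipped labels = 18 × 137 + 2 × 1 = 2468.
Non-drop label index = 2466656 + 2468 = 2469124; at 30 labels/s that is 22:51:44:04, i.e. DF 22:51:44;04.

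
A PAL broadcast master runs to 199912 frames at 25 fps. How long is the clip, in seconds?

7996.48 seconds

Running time = 199912 / (25) = 7996.48 s.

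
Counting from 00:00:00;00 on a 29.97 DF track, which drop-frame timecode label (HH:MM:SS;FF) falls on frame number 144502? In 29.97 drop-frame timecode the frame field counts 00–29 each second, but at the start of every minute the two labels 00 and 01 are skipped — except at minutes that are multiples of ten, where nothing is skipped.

Ten DF minutes hold 17982 frames, so frame 144502 lies in block 8 (frames 143856–161837) with 646 frames into that block.
The block's first minute is 1800 frames and the rest 1798 each; 646 frames reaches minute 0, so 8 × 18 + 0 × 2 = 144 labels have been skipped so far.
Adding those back, label number 144502 + 144 = 144646 at 30 labels/s is 4821 s + 16 f = 1 h 20 min 21 s frame 16, i.e. 01:20:21;16.

01:20:21;16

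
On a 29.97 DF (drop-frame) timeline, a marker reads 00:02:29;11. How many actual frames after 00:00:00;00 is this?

4477

Complete 10-minute blocks: 0, each 17982 frames → 0.
Remaining 2 whole minutes in the current block: 1800 + 1 × 1798 = 3598 frames.
Within the current minute: 29 × 30 + 11 − 2 = 879 (labels ;00/;01 skipped at this minute). Total = 0 + 3598 + 879 = 4477.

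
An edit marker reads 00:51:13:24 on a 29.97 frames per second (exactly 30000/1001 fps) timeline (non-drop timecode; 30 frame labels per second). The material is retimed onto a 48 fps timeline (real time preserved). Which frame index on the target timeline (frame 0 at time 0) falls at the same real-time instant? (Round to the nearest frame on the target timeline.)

frame 147690

Source frame index: (0×3600 + 51×60 + 13) × 30 + 24 = 92214.
Real time: 92214 / (30000/1001) = 15384369/5000 s.
Target frame: (15384369/5000) × (48) = 92306214/625 ≈ 147689.942 → 147690.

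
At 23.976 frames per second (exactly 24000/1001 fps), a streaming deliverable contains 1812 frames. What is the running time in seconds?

Running time = 1812 / (24000/1001) = 75.5755 s.

75.5755 seconds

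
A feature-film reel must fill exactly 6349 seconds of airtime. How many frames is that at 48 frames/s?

Frames = 6349 × 48 = 304752.

304752 frames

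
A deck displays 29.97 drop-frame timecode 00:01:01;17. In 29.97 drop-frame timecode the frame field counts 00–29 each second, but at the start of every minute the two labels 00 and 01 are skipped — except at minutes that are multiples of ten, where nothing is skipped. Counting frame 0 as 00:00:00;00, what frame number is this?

As if non-drop at 30 labels/s: (0 × 3600 + 1 × 60 + 1) × 30 + 17 = 1847.
Minute boundaries passed: 1; those not divisible by 10: 1 − 0 = 1; dropped labels = 2 × 1 = 2.
Actual frame index = 1847 − 2 = 1845.

1845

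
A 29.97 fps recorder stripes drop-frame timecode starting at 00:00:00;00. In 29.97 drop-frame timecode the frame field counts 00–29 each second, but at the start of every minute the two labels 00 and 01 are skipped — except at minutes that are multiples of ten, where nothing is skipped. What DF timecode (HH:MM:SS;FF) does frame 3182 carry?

Ten DF minutes hold 17982 frames, so frame 3182 lies in block 0 (frames 0–17981) with 3182 frames into that block.
The block's first minute is 1800 frames and the rest 1798 each; 3182 frames reaches minute 1, so 0 × 18 + 1 × 2 = 2 labels have been skipped so far.
Adding those back, label number 3182 + 2 = 3184 at 30 labels/s is 106 s + 4 f = 0 h 1 min 46 s frame 4, i.e. 00:01:46;04.

00:01:46;04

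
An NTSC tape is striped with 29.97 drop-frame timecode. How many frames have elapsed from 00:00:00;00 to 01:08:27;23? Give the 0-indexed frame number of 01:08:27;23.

123109

As if non-drop at 30 labels/s: (1 × 3600 + 8 × 60 + 27) × 30 + 23 = 123233.
Minute boundaries passed: 68; those not divisible by 10: 68 − 6 = 62; dropped labels = 2 × 62 = 124.
Actual frame index = 123233 − 124 = 123109.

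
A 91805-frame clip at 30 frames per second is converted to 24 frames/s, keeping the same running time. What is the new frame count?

73444 frames

Target frames = source frames × (target rate / source rate) = 91805 × (24)/(30) = 91805 × 4/5 = 73444.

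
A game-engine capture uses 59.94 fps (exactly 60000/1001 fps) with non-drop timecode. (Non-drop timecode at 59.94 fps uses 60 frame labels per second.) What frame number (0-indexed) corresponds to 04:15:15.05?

Total seconds to the label: (4 × 3600 + 15 × 60 + 15) = 15315.
Frame index = 15315 × 60 + 5 = 918905.

918905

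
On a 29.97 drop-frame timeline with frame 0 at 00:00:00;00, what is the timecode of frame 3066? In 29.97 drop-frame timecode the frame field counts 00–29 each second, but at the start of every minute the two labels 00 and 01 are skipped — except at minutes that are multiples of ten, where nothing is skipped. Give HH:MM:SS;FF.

Ten DF minutes hold 17982 frames, so frame 3066 lies in block 0 (frames 0–17981) with 3066 frames into that block.
The block's first minute is 1800 frames and the rest 1798 each; 3066 frames reaches minute 1, so 0 × 18 + 1 × 2 = 2 labels have been skipped so far.
Adding those back, label number 3066 + 2 = 3068 at 30 labels/s is 102 s + 8 f = 0 h 1 min 42 s frame 8, i.e. 00:01:42;08.

00:01:42;08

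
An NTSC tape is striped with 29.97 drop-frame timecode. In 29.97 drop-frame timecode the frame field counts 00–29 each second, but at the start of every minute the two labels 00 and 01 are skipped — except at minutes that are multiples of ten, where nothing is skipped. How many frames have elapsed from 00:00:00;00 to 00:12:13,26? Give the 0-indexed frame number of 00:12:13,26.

As if non-drop at 30 labels/s: (0 × 3600 + 12 × 60 + 13) × 30 + 26 = 22016.
Minute boundaries passed: 12; those not divisible by 10: 12 − 1 = 11; dropped labels = 2 × 11 = 22.
Actual frame index = 22016 − 22 = 21994.

21994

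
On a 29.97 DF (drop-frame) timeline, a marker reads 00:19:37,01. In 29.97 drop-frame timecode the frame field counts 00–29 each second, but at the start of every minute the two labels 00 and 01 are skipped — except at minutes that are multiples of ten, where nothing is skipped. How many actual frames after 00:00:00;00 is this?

35275

As if non-drop at 30 labels/s: (0 × 3600 + 19 × 60 + 37) × 30 + 1 = 35311.
Minute boundaries passed: 19; those not divisible by 10: 19 − 1 = 18; dropped labels = 2 × 18 = 36.
Actual frame index = 35311 − 36 = 35275.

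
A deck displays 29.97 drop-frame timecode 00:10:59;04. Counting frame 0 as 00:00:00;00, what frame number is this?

As if non-drop at 30 labels/s: (0 × 3600 + 10 × 60 + 59) × 30 + 4 = 19774.
Minute boundaries passed: 10; those not divisible by 10: 10 − 1 = 9; dropped labels = 2 × 9 = 18.
Actual frame index = 19774 − 18 = 19756.

19756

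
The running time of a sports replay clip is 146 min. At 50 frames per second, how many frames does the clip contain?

146 min = 8760 s.
Frames = 8760 × 50 = 438000.

438000 frames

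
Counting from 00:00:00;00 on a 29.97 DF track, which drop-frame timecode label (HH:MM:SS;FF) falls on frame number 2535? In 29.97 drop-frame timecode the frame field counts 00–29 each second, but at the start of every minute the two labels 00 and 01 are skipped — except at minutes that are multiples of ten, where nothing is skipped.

Each 10-minute DF block holds 10 × 60 × 30 − 9 × 2 = 17982 frames. 2535 ÷ 17982 → 0 full blocks, remainder 2535.
Within the partial block the first minute is 1800 frames and each further minute 1798, so 1 further minute boundary passed. Total skipped labels = 18 × 0 + 2 × 1 = 2.
Non-drop label index = 2535 + 2 = 2537; at 30 labels/s that is 00:01:24:17, i.e. DF 00:01:24;17.

00:01:24;17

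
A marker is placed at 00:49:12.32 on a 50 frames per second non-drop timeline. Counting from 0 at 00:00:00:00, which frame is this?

Total seconds to the label: (0 × 3600 + 49 × 60 + 12) = 2952.
Frame index = 2952 × 50 + 32 = 147632.

frame 147632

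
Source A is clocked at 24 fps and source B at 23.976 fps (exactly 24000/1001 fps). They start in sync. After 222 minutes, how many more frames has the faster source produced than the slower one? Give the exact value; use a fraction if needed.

319680/1001 frames

222 min = 13320 s.
A emits 24 × 13320 = 319680 frames; B emits 24000/1001 × 13320 = 319680000/1001.
Difference = 319680/1001 frames (≈ 319.3606); B is behind A.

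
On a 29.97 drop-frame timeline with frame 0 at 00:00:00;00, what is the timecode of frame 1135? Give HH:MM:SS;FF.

Each 10-minute DF block holds 10 × 60 × 30 − 9 × 2 = 17982 frames. 1135 ÷ 17982 → 0 full blocks, remainder 1135.
Within the partial block the first minute is 1800 frames and each further minute 1798, so 0 further minute boundaries passed. Total skipped labels = 18 × 0 + 2 × 0 = 0.
Non-drop label index = 1135 + 0 = 1135; at 30 labels/s that is 00:00:37:25, i.e. DF 00:00:37;25.

00:00:37;25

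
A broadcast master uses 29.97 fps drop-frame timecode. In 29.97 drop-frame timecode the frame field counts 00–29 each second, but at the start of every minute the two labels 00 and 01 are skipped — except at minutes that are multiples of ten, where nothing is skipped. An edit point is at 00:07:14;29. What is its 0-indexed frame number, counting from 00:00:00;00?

13035

Complete 10-minute blocks: 0, each 17982 frames → 0.
Remaining 7 whole minutes in the current block: 1800 + 6 × 1798 = 12588 frames.
Within the current minute: 14 × 30 + 29 − 2 = 447 (labels ;00/;01 skipped at this minute). Total = 0 + 12588 + 447 = 13035.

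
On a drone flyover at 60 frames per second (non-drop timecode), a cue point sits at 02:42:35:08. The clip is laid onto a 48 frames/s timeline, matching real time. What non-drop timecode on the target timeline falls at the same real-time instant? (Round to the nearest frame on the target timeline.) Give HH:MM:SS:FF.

02:42:35:06

Source frame index: (2×3600 + 42×60 + 35) × 60 + 8 = 585308.
Real time: 585308 / (60) = 146327/15 s.
Target frame: (146327/15) × (48) = 2341232/5 ≈ 468246.400 → 468246.
At 48 labels/s: frame 468246 → 02:42:35:06.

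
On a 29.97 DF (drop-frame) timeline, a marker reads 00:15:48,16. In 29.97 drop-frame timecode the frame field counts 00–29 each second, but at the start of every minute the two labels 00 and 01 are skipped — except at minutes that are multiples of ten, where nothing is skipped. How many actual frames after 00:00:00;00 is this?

28428

As if non-drop at 30 labels/s: (0 × 3600 + 15 × 60 + 48) × 30 + 16 = 28456.
Minute boundaries passed: 15; those not divisible by 10: 15 − 1 = 14; dropped labels = 2 × 14 = 28.
Actual frame index = 28456 − 28 = 28428.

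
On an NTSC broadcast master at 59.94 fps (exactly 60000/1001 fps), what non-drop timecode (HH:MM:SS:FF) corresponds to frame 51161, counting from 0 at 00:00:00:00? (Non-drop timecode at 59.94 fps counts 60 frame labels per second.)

51161 ÷ 60 = 852 full seconds, remainder 41 frames.
852 s = 0 h 14 min 12 s.
Timecode: 00:14:12:41.

00:14:12:41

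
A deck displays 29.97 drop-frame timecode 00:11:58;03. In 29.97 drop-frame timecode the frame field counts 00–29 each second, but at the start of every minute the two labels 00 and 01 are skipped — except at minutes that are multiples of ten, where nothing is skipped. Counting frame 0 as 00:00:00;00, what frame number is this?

21523

Complete 10-minute blocks: 1, each 17982 frames → 17982.
Remaining 1 whole minute in the current block: 1800 + 0 × 1798 = 1800 frames.
Within the current minute: 58 × 30 + 3 − 2 = 1741 (labels ;00/;01 skipped at this minute). Total = 17982 + 1800 + 1741 = 21523.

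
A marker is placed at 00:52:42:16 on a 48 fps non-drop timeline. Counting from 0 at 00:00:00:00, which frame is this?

frame 151792

Total seconds to the label: (0 × 3600 + 52 × 60 + 42) = 3162.
Frame index = 3162 × 48 + 16 = 151792.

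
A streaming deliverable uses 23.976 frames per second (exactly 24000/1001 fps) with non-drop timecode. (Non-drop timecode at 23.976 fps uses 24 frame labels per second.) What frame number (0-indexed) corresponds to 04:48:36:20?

Total seconds to the label: (4 × 3600 + 48 × 60 + 36) = 17316.
Frame index = 17316 × 24 + 20 = 415604.

frame 415604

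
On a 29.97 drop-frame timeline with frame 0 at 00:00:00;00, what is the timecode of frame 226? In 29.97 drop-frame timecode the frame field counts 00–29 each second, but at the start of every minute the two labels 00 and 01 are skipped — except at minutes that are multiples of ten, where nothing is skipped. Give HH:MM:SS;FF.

00:00:07;16

Each 10-minute DF block holds 10 × 60 × 30 − 9 × 2 = 17982 frames. 226 ÷ 17982 → 0 full blocks, remainder 226.
Within the partial block the first minute is 1800 frames and each further minute 1798, so 0 further minute boundaries passed. Total skipped labels = 18 × 0 + 2 × 0 = 0.
Non-drop label index = 226 + 0 = 226; at 30 labels/s that is 00:00:07:16, i.e. DF 00:00:07;16.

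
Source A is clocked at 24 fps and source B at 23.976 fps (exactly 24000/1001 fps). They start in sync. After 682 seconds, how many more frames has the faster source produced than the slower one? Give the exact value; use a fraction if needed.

A emits 24 × 682 = 16368 frames; B emits 24000/1001 × 682 = 1488000/91.
Difference = 1488/91 frames (≈ 16.3516); B is behind A.

1488/91 frames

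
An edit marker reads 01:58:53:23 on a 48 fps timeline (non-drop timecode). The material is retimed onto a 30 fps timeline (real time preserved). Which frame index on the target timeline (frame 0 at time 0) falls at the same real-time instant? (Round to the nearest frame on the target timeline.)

frame 214004

Source frame index: (1×3600 + 58×60 + 53) × 48 + 23 = 342407.
Real time: 342407 / (48) = 342407/48 s.
Target frame: (342407/48) × (30) = 1712035/8 ≈ 214004.375 → 214004.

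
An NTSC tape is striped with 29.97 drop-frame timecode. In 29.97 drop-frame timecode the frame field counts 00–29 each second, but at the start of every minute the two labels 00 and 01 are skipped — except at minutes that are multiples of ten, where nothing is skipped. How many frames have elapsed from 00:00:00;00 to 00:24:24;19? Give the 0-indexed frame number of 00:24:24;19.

43895

Complete 10-minute blocks: 2, each 17982 frames → 35964.
Remaining 4 whole minutes in the current block: 1800 + 3 × 1798 = 7194 frames.
Within the current minute: 24 × 30 + 19 − 2 = 737 (labels ;00/;01 skipped at this minute). Total = 35964 + 7194 + 737 = 43895.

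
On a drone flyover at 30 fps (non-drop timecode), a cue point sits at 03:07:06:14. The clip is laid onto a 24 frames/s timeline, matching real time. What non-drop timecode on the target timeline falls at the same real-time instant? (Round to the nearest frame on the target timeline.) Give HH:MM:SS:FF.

03:07:06:11

Source frame index: (3×3600 + 7×60 + 6) × 30 + 14 = 336794.
Real time: 336794 / (30) = 168397/15 s.
Target frame: (168397/15) × (24) = 1347176/5 ≈ 269435.200 → 269435.
At 24 labels/s: frame 269435 → 03:07:06:11.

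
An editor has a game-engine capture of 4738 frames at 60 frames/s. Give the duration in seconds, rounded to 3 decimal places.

78.967 seconds

Running time = 4738 × 1/60 = 2369/30 s ≈ 78.967 s.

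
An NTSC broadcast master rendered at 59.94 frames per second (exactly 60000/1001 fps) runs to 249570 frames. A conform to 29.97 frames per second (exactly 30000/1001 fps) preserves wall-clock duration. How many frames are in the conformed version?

124785 frames

Target frames = source frames × (target rate / source rate) = 249570 × (30000/1001)/(60000/1001) = 249570 × 1/2 = 124785.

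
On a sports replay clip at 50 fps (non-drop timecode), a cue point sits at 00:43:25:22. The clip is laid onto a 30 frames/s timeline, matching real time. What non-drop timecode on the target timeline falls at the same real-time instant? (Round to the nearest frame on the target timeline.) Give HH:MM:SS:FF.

00:43:25:13

Source frame index: (0×3600 + 43×60 + 25) × 50 + 22 = 130272.
Real time: 130272 / (50) = 65136/25 s.
Target frame: (65136/25) × (30) = 390816/5 ≈ 78163.200 → 78163.
At 30 labels/s: frame 78163 → 00:43:25:13.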